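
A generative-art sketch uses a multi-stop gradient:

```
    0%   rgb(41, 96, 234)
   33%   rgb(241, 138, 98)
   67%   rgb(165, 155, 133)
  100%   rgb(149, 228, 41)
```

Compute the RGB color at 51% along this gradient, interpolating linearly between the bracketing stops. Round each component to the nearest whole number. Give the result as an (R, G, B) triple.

(201, 147, 117)

51% lies between the 33% and 67% stops, so the local fraction is t = (51 − 33)/(67 − 33) = 18/34 ≈ 0.5294.
R = 241 + 0.5294 × (165 − 241) = 200.766 → 201
G = 138 + 0.5294 × (155 − 138) = 147 → 147
B = 98 + 0.5294 × (133 − 98) = 116.529 → 117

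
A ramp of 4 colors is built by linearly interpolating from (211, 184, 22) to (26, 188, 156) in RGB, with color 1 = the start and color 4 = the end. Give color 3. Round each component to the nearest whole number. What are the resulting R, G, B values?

With 4 swatches and endpoints inclusive, swatch 3 sits at t = (3 − 1)/(4 − 1) = 2/3 ≈ 0.6667.
R = 211 + 0.6667 × (26 − 211) = 87.661 → 88
G = 184 + 0.6667 × (188 − 184) = 186.667 → 187
B = 22 + 0.6667 × (156 − 22) = 111.338 → 111

(88, 187, 111)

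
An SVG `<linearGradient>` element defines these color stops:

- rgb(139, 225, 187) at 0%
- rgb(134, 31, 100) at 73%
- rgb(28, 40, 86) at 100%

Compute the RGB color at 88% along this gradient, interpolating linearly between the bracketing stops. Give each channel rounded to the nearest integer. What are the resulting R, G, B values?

88% lies between the 73% and 100% stops, so the local fraction is t = (88 − 73)/(100 − 73) = 15/27 ≈ 0.5556.
R = 134 + 0.5556 × (28 − 134) = 75.106 → 75
G = 31 + 0.5556 × (40 − 31) = 36 → 36
B = 100 + 0.5556 × (86 − 100) = 92.222 → 92

(75, 36, 92)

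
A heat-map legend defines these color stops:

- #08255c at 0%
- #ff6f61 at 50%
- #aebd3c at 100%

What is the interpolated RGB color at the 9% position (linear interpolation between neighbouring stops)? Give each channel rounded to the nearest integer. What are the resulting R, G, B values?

9% lies between the 0% and 50% stops, so the local fraction is t = (9 − 0)/(50 − 0) = 9/50 ≈ 0.18.
#08255c → (8, 37, 92); #ff6f61 → (255, 111, 97).
R = 8 + 0.18 × (255 − 8) = 52.46 → 52
G = 37 + 0.18 × (111 − 37) = 50.32 → 50
B = 92 + 0.18 × (97 − 92) = 92.9 → 93

(52, 50, 93)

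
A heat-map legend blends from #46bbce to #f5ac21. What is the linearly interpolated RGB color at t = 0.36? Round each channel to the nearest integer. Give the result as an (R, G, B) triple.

#46bbce → (70, 187, 206); #f5ac21 → (245, 172, 33).
R = 70 + 0.36 × (245 − 70) = 70 + 0.36 × 175 = 133 → 133
G = 187 + 0.36 × (172 − 187) = 187 + 0.36 × -15 = 181.6 → 182
B = 206 + 0.36 × (33 − 206) = 206 + 0.36 × -173 = 143.72 → 144

(133, 182, 144)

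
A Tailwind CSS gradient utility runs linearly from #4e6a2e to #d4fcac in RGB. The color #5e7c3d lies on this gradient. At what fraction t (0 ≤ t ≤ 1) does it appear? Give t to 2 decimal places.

0.12

Invert the lerp on the G channel (largest span, 146): t = (124 − 106) / (252 − 106) = 18/146 = 0.12329.
Check on R: (94 − 78)/(212 − 78) = 0.1194 ✓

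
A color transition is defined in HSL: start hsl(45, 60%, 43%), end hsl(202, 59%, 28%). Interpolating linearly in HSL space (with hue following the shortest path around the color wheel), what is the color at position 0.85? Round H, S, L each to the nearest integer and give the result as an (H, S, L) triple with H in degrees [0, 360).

Hue arc: Δh = 202 − 45 = 157° (|Δh| ≤ 180, already the shorter path).
H = 45 + 0.85 × (157) = 178.45 → 178°
S = 60 + 0.85 × (59 − 60) = 59.15 → 59%
L = 43 + 0.85 × (28 − 43) = 30.25 → 30%

(178, 59, 30)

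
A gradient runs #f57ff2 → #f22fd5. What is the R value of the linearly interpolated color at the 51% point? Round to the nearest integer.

R₁ = 245 (from #f57ff2), R₂ = 242 (from #f22fd5).
R = 245 + 0.51 × (242 − 245) = 243.47 → 243

243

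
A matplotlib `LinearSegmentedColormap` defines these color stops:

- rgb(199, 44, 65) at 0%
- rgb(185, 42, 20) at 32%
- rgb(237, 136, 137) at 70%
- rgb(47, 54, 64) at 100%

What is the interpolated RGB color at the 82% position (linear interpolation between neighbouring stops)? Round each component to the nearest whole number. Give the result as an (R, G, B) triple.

(161, 103, 108)

82% lies between the 70% and 100% stops, so the local fraction is t = (82 − 70)/(100 − 70) = 12/30 ≈ 0.4.
R = 237 + 0.4 × (47 − 237) = 161 → 161
G = 136 + 0.4 × (54 − 136) = 103.2 → 103
B = 137 + 0.4 × (64 − 137) = 107.8 → 108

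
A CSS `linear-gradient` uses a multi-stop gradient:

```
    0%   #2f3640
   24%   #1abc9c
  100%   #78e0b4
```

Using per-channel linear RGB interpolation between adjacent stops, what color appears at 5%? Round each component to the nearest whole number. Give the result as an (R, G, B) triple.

(43, 82, 83)

5% lies between the 0% and 24% stops, so the local fraction is t = (5 − 0)/(24 − 0) = 5/24 ≈ 0.2083.
#2f3640 → (47, 54, 64); #1abc9c → (26, 188, 156).
R = 47 + 0.2083 × (26 − 47) = 42.626 → 43
G = 54 + 0.2083 × (188 − 54) = 81.912 → 82
B = 64 + 0.2083 × (156 − 64) = 83.164 → 83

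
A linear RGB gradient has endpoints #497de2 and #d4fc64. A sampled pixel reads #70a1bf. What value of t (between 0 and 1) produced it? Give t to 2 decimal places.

Invert the lerp on the R channel (largest span, 139): t = (112 − 73) / (212 − 73) = 39/139 = 0.28058.
Check on G: (161 − 125)/(252 − 125) = 0.2835 ✓

0.28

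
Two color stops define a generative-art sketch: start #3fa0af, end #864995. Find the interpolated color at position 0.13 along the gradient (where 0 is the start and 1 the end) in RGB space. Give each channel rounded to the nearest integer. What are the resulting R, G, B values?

(72, 149, 172)

#3fa0af → (63, 160, 175); #864995 → (134, 73, 149).
R = 63 + 0.13 × (134 − 63) = 63 + 0.13 × 71 = 72.23 → 72
G = 160 + 0.13 × (73 − 160) = 160 + 0.13 × -87 = 148.69 → 149
B = 175 + 0.13 × (149 − 175) = 175 + 0.13 × -26 = 171.62 → 172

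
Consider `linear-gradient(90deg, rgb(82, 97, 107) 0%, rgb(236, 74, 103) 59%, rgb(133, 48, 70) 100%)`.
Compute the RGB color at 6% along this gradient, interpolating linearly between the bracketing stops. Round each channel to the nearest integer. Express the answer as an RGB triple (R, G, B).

(98, 95, 107)

6% lies between the 0% and 59% stops, so the local fraction is t = (6 − 0)/(59 − 0) = 6/59 ≈ 0.1017.
R = 82 + 0.1017 × (236 − 82) = 97.662 → 98
G = 97 + 0.1017 × (74 − 97) = 94.661 → 95
B = 107 + 0.1017 × (103 − 107) = 106.593 → 107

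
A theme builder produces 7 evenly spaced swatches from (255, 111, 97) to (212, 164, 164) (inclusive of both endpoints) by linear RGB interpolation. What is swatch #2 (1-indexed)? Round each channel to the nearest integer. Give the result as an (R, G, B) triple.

(248, 120, 108)

With 7 swatches and endpoints inclusive, swatch 2 sits at t = (2 − 1)/(7 − 1) = 1/6 ≈ 0.1667.
R = 255 + 0.1667 × (212 − 255) = 247.832 → 248
G = 111 + 0.1667 × (164 − 111) = 119.835 → 120
B = 97 + 0.1667 × (164 − 97) = 108.169 → 108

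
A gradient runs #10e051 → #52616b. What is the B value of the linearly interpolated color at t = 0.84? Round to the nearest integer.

103

B₁ = 81 (from #10e051), B₂ = 107 (from #52616b).
B = 81 + 0.84 × (107 − 81) = 102.84 → 103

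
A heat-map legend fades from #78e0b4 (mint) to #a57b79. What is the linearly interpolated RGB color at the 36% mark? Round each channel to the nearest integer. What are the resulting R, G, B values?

#78e0b4 → (120, 224, 180); #a57b79 → (165, 123, 121).
36% corresponds to t = 0.36.
R = 120 + 0.36 × (165 − 120) = 120 + 0.36 × 45 = 136.2 → 136
G = 224 + 0.36 × (123 − 224) = 224 + 0.36 × -101 = 187.64 → 188
B = 180 + 0.36 × (121 − 180) = 180 + 0.36 × -59 = 158.76 → 159

(136, 188, 159)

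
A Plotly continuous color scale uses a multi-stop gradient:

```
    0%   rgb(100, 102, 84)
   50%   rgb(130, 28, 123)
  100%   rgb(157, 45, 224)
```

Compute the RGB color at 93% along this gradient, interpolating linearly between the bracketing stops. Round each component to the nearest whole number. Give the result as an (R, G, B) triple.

93% lies between the 50% and 100% stops, so the local fraction is t = (93 − 50)/(100 − 50) = 43/50 ≈ 0.86.
R = 130 + 0.86 × (157 − 130) = 153.22 → 153
G = 28 + 0.86 × (45 − 28) = 42.62 → 43
B = 123 + 0.86 × (224 − 123) = 209.86 → 210

(153, 43, 210)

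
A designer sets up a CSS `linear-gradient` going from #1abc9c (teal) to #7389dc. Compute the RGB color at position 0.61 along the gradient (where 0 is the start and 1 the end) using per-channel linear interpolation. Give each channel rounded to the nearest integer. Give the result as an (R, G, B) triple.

(80, 157, 195)

#1abc9c → (26, 188, 156); #7389dc → (115, 137, 220).
R = 26 + 0.61 × (115 − 26) = 26 + 0.61 × 89 = 80.29 → 80
G = 188 + 0.61 × (137 − 188) = 188 + 0.61 × -51 = 156.89 → 157
B = 156 + 0.61 × (220 − 156) = 156 + 0.61 × 64 = 195.04 → 195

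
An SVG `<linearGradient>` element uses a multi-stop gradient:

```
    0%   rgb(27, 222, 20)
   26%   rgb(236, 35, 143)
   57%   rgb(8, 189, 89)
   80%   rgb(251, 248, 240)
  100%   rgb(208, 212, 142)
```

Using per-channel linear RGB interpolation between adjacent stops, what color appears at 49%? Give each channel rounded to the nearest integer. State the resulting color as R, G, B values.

(67, 149, 103)

49% lies between the 26% and 57% stops, so the local fraction is t = (49 − 26)/(57 − 26) = 23/31 ≈ 0.7419.
R = 236 + 0.7419 × (8 − 236) = 66.847 → 67
G = 35 + 0.7419 × (189 − 35) = 149.253 → 149
B = 143 + 0.7419 × (89 − 143) = 102.937 → 103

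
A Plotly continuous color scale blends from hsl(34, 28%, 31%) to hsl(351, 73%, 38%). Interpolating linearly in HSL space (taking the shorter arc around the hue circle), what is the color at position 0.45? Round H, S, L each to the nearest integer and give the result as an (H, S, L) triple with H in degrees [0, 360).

Hue: 351 − 34 = 317°, but |317| > 180 so the shorter arc goes the other way: Δh = 317 − 360 = -43°.
H = 34 + 0.45 × (-43) = 14.65 → 15°
S = 28 + 0.45 × (73 − 28) = 48.25 → 48%
L = 31 + 0.45 × (38 − 31) = 34.15 → 34%

(15, 48, 34)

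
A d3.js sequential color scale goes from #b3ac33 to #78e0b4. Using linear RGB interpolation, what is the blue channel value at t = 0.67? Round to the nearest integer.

137

B₁ = 51 (from #b3ac33), B₂ = 180 (from #78e0b4).
B = 51 + 0.67 × (180 − 51) = 137.43 → 137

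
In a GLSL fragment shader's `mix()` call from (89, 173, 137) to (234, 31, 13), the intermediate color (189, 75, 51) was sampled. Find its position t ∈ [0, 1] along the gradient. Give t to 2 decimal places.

Invert the lerp on the R channel (largest span, 145): t = (189 − 89) / (234 − 89) = 100/145 = 0.68966.
Check on G: (75 − 173)/(31 − 173) = 0.6901 ✓

0.69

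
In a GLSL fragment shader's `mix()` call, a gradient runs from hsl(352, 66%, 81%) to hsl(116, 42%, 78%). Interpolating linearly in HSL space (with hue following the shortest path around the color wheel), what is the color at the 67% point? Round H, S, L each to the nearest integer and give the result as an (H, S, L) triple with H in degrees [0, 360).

(75, 50, 79)

Hue: 116 − 352 = -236°, but |-236| > 180 so the shorter arc goes the other way: Δh = -236 + 360 = 124°.
H = 352 + 0.67 × (124) = 435.08 → 435 → 435 mod 360 = 75°
S = 66 + 0.67 × (42 − 66) = 49.92 → 50%
L = 81 + 0.67 × (78 − 81) = 78.99 → 79%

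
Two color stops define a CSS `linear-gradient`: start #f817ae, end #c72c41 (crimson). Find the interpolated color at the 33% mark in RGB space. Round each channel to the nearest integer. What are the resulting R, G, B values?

#f817ae → (248, 23, 174); #c72c41 → (199, 44, 65).
33% corresponds to t = 0.33.
R = 248 + 0.33 × (199 − 248) = 248 + 0.33 × -49 = 231.83 → 232
G = 23 + 0.33 × (44 − 23) = 23 + 0.33 × 21 = 29.93 → 30
B = 174 + 0.33 × (65 − 174) = 174 + 0.33 × -109 = 138.03 → 138

(232, 30, 138)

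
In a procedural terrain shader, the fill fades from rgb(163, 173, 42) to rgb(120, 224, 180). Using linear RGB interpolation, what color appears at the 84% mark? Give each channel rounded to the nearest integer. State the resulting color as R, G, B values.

(127, 216, 158)

84% corresponds to t = 0.84.
R = 163 + 0.84 × (120 − 163) = 163 + 0.84 × -43 = 126.88 → 127
G = 173 + 0.84 × (224 − 173) = 173 + 0.84 × 51 = 215.84 → 216
B = 42 + 0.84 × (180 − 42) = 42 + 0.84 × 138 = 157.92 → 158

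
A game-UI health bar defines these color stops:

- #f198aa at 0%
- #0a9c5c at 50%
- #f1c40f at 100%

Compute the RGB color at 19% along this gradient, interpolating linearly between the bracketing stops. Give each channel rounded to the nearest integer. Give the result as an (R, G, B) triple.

19% lies between the 0% and 50% stops, so the local fraction is t = (19 − 0)/(50 − 0) = 19/50 ≈ 0.38.
#f198aa → (241, 152, 170); #0a9c5c → (10, 156, 92).
R = 241 + 0.38 × (10 − 241) = 153.22 → 153
G = 152 + 0.38 × (156 − 152) = 153.52 → 154
B = 170 + 0.38 × (92 − 170) = 140.36 → 140

(153, 154, 140)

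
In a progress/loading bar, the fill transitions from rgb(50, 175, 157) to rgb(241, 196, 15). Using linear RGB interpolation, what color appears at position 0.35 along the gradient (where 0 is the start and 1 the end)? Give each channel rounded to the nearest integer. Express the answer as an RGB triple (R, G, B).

(117, 182, 107)

R = 50 + 0.35 × (241 − 50) = 50 + 0.35 × 191 = 116.85 → 117
G = 175 + 0.35 × (196 − 175) = 175 + 0.35 × 21 = 182.35 → 182
B = 157 + 0.35 × (15 − 157) = 157 + 0.35 × -142 = 107.3 → 107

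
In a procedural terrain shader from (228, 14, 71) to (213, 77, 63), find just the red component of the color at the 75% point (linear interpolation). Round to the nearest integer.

217

R = 228 + 0.75 × (213 − 228) = 216.75 → 217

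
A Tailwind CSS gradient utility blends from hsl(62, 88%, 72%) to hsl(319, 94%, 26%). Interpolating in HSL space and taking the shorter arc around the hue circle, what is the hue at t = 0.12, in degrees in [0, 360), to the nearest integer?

50

Hue: 319 − 62 = 257°, but |257| > 180 so the shorter arc goes the other way: Δh = 257 − 360 = -103°.
H = 62 + 0.12 × (-103) = 49.64 → 50°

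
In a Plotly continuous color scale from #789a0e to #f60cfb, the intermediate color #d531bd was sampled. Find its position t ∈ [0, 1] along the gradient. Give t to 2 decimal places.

Invert the lerp on the B channel (largest span, 237): t = (189 − 14) / (251 − 14) = 175/237 = 0.7384.
Check on R: (213 − 120)/(246 − 120) = 0.7381 ✓

0.74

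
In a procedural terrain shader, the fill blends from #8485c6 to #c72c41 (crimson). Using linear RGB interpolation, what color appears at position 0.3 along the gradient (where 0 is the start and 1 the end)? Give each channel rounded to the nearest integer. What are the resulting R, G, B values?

(152, 106, 158)

#8485c6 → (132, 133, 198); #c72c41 → (199, 44, 65).
R = 132 + 0.3 × (199 − 132) = 132 + 0.3 × 67 = 152.1 → 152
G = 133 + 0.3 × (44 − 133) = 133 + 0.3 × -89 = 106.3 → 106
B = 198 + 0.3 × (65 − 198) = 198 + 0.3 × -133 = 158.1 → 158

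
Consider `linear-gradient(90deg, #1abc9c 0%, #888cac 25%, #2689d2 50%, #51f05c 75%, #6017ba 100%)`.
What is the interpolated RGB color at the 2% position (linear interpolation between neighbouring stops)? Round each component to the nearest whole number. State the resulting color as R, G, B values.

(35, 184, 157)

2% lies between the 0% and 25% stops, so the local fraction is t = (2 − 0)/(25 − 0) = 2/25 ≈ 0.08.
#1abc9c → (26, 188, 156); #888cac → (136, 140, 172).
R = 26 + 0.08 × (136 − 26) = 34.8 → 35
G = 188 + 0.08 × (140 − 188) = 184.16 → 184
B = 156 + 0.08 × (172 − 156) = 157.28 → 157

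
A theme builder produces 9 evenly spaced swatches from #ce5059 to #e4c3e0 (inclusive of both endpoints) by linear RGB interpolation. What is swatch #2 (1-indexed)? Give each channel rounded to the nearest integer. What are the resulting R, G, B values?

With 9 swatches and endpoints inclusive, swatch 2 sits at t = (2 − 1)/(9 − 1) = 1/8 ≈ 0.125.
#ce5059 → (206, 80, 89); #e4c3e0 → (228, 195, 224).
R = 206 + 0.125 × (228 − 206) = 208.75 → 209
G = 80 + 0.125 × (195 − 80) = 94.375 → 94
B = 89 + 0.125 × (224 − 89) = 105.875 → 106

(209, 94, 106)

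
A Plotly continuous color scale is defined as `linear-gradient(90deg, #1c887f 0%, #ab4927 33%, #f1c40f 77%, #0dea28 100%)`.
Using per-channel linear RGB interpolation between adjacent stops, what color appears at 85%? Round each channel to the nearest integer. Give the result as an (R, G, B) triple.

85% lies between the 77% and 100% stops, so the local fraction is t = (85 − 77)/(100 − 77) = 8/23 ≈ 0.3478.
#f1c40f → (241, 196, 15); #0dea28 → (13, 234, 40).
R = 241 + 0.3478 × (13 − 241) = 161.702 → 162
G = 196 + 0.3478 × (234 − 196) = 209.216 → 209
B = 15 + 0.3478 × (40 − 15) = 23.695 → 24

(162, 209, 24)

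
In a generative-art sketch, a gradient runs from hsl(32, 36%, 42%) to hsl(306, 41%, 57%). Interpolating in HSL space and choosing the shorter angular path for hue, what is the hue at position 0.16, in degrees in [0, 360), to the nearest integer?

Hue: 306 − 32 = 274°, but |274| > 180 so the shorter arc goes the other way: Δh = 274 − 360 = -86°.
H = 32 + 0.16 × (-86) = 18.24 → 18°

18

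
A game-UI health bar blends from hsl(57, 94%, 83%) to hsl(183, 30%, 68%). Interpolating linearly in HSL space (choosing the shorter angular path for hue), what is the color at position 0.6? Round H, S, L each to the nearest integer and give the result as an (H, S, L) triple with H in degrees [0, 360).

(133, 56, 74)

Hue arc: Δh = 183 − 57 = 126° (|Δh| ≤ 180, already the shorter path).
H = 57 + 0.6 × (126) = 132.6 → 133°
S = 94 + 0.6 × (30 − 94) = 55.6 → 56%
L = 83 + 0.6 × (68 − 83) = 74 → 74%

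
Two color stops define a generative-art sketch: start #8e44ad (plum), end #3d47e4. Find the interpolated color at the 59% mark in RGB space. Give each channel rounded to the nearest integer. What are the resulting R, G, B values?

#8e44ad → (142, 68, 173); #3d47e4 → (61, 71, 228).
59% corresponds to t = 0.59.
R = 142 + 0.59 × (61 − 142) = 142 + 0.59 × -81 = 94.21 → 94
G = 68 + 0.59 × (71 − 68) = 68 + 0.59 × 3 = 69.77 → 70
B = 173 + 0.59 × (228 − 173) = 173 + 0.59 × 55 = 205.45 → 205
So the blended color is (94, 70, 205), about #5e46cd.

(94, 70, 205)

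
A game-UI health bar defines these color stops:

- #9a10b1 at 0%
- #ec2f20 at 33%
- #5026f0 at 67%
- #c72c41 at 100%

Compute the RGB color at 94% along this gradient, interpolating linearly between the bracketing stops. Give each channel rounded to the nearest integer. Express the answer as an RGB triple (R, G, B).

94% lies between the 67% and 100% stops, so the local fraction is t = (94 − 67)/(100 − 67) = 27/33 ≈ 0.8182.
#5026f0 → (80, 38, 240); #c72c41 → (199, 44, 65).
R = 80 + 0.8182 × (199 − 80) = 177.366 → 177
G = 38 + 0.8182 × (44 − 38) = 42.909 → 43
B = 240 + 0.8182 × (65 − 240) = 96.815 → 97

(177, 43, 97)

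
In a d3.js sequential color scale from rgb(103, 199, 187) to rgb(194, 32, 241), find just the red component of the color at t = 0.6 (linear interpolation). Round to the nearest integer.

R = 103 + 0.6 × (194 − 103) = 157.6 → 158

158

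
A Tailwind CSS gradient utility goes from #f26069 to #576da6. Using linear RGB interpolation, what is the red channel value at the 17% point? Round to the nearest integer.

R₁ = 242 (from #f26069), R₂ = 87 (from #576da6).
R = 242 + 0.17 × (87 − 242) = 215.65 → 216

216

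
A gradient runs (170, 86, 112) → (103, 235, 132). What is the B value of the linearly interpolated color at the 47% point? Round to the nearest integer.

B = 112 + 0.47 × (132 − 112) = 121.4 → 121

121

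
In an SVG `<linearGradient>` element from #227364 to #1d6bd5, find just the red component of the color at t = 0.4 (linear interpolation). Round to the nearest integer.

32

R₁ = 34 (from #227364), R₂ = 29 (from #1d6bd5).
R = 34 + 0.4 × (29 − 34) = 32 → 32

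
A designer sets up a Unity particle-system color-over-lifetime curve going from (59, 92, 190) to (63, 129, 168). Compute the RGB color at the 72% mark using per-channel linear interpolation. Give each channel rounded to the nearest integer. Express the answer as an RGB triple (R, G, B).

72% corresponds to t = 0.72.
R = 59 + 0.72 × (63 − 59) = 59 + 0.72 × 4 = 61.88 → 62
G = 92 + 0.72 × (129 − 92) = 92 + 0.72 × 37 = 118.64 → 119
B = 190 + 0.72 × (168 − 190) = 190 + 0.72 × -22 = 174.16 → 174

(62, 119, 174)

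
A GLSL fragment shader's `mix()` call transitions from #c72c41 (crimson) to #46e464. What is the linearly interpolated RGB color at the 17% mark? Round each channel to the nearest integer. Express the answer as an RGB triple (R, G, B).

(177, 75, 71)

#c72c41 → (199, 44, 65); #46e464 → (70, 228, 100).
17% corresponds to t = 0.17.
R = 199 + 0.17 × (70 − 199) = 199 + 0.17 × -129 = 177.07 → 177
G = 44 + 0.17 × (228 − 44) = 44 + 0.17 × 184 = 75.28 → 75
B = 65 + 0.17 × (100 − 65) = 65 + 0.17 × 35 = 70.95 → 71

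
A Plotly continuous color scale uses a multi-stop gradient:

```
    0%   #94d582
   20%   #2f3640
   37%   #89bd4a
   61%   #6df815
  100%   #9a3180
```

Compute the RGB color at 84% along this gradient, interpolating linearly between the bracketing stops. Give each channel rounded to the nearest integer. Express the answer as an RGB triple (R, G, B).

(136, 131, 84)

84% lies between the 61% and 100% stops, so the local fraction is t = (84 − 61)/(100 − 61) = 23/39 ≈ 0.5897.
#6df815 → (109, 248, 21); #9a3180 → (154, 49, 128).
R = 109 + 0.5897 × (154 − 109) = 135.536 → 136
G = 248 + 0.5897 × (49 − 248) = 130.65 → 131
B = 21 + 0.5897 × (128 − 21) = 84.098 → 84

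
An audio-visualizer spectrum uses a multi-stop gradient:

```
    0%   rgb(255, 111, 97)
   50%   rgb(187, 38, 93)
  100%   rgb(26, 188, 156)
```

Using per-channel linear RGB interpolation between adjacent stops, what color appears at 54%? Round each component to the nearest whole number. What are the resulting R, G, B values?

(174, 50, 98)

54% lies between the 50% and 100% stops, so the local fraction is t = (54 − 50)/(100 − 50) = 4/50 ≈ 0.08.
R = 187 + 0.08 × (26 − 187) = 174.12 → 174
G = 38 + 0.08 × (188 − 38) = 50 → 50
B = 93 + 0.08 × (156 − 93) = 98.04 → 98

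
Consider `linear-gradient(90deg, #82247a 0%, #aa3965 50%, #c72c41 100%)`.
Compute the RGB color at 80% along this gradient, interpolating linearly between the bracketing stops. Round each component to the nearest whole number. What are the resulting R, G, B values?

(187, 49, 79)

80% lies between the 50% and 100% stops, so the local fraction is t = (80 − 50)/(100 − 50) = 30/50 ≈ 0.6.
#aa3965 → (170, 57, 101); #c72c41 → (199, 44, 65).
R = 170 + 0.6 × (199 − 170) = 187.4 → 187
G = 57 + 0.6 × (44 − 57) = 49.2 → 49
B = 101 + 0.6 × (65 − 101) = 79.4 → 79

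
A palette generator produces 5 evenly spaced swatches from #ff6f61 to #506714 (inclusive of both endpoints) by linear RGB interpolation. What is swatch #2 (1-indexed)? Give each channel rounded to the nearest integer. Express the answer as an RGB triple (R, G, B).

With 5 swatches and endpoints inclusive, swatch 2 sits at t = (2 − 1)/(5 − 1) = 1/4 ≈ 0.25.
#ff6f61 → (255, 111, 97); #506714 → (80, 103, 20).
R = 255 + 0.25 × (80 − 255) = 211.25 → 211
G = 111 + 0.25 × (103 − 111) = 109 → 109
B = 97 + 0.25 × (20 − 97) = 77.75 → 78

(211, 109, 78)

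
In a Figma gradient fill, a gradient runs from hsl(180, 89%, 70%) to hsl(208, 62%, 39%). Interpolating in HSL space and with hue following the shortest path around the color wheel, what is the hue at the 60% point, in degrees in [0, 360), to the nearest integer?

197

Hue arc: Δh = 208 − 180 = 28° (|Δh| ≤ 180, already the shorter path).
H = 180 + 0.6 × (28) = 196.8 → 197°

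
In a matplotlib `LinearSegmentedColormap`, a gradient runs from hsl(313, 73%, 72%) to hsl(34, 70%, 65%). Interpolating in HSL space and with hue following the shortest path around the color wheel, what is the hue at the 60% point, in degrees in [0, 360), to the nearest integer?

Hue: 34 − 313 = -279°, but |-279| > 180 so the shorter arc goes the other way: Δh = -279 + 360 = 81°.
H = 313 + 0.6 × (81) = 361.6 → 362 → 362 mod 360 = 2°

2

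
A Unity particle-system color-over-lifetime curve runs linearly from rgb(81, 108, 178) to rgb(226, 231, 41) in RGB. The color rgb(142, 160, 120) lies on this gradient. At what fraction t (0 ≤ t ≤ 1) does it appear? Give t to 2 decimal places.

Invert the lerp on the R channel (largest span, 145): t = (142 − 81) / (226 − 81) = 61/145 = 0.42069.
Check on G: (160 − 108)/(231 − 108) = 0.4228 ✓

0.42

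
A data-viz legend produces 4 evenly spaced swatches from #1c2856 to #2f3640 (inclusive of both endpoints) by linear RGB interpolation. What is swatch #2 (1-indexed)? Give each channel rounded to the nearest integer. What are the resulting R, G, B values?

(34, 45, 79)

With 4 swatches and endpoints inclusive, swatch 2 sits at t = (2 − 1)/(4 − 1) = 1/3 ≈ 0.3333.
#1c2856 → (28, 40, 86); #2f3640 → (47, 54, 64).
R = 28 + 0.3333 × (47 − 28) = 34.333 → 34
G = 40 + 0.3333 × (54 − 40) = 44.666 → 45
B = 86 + 0.3333 × (64 − 86) = 78.667 → 79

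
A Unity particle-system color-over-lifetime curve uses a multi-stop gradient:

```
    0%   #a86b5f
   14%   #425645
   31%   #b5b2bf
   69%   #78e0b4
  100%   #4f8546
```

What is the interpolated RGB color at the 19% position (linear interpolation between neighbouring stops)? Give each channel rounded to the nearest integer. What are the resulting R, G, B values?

19% lies between the 14% and 31% stops, so the local fraction is t = (19 − 14)/(31 − 14) = 5/17 ≈ 0.2941.
#425645 → (66, 86, 69); #b5b2bf → (181, 178, 191).
R = 66 + 0.2941 × (181 − 66) = 99.822 → 100
G = 86 + 0.2941 × (178 − 86) = 113.057 → 113
B = 69 + 0.2941 × (191 − 69) = 104.88 → 105

(100, 113, 105)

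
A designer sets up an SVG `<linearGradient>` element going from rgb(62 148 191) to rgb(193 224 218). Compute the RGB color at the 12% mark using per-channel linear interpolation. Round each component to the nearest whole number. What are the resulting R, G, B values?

(78, 157, 194)

12% corresponds to t = 0.12.
R = 62 + 0.12 × (193 − 62) = 62 + 0.12 × 131 = 77.72 → 78
G = 148 + 0.12 × (224 − 148) = 148 + 0.12 × 76 = 157.12 → 157
B = 191 + 0.12 × (218 − 191) = 191 + 0.12 × 27 = 194.24 → 194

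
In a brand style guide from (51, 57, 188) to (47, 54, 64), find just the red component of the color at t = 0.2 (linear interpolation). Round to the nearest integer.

50

R = 51 + 0.2 × (47 − 51) = 50.2 → 50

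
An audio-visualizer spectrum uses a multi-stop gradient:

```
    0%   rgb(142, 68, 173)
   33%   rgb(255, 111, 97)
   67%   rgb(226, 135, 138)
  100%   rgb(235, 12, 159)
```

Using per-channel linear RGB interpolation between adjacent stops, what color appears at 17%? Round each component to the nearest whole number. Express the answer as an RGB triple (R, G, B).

(200, 90, 134)

17% lies between the 0% and 33% stops, so the local fraction is t = (17 − 0)/(33 − 0) = 17/33 ≈ 0.5152.
R = 142 + 0.5152 × (255 − 142) = 200.218 → 200
G = 68 + 0.5152 × (111 − 68) = 90.154 → 90
B = 173 + 0.5152 × (97 − 173) = 133.845 → 134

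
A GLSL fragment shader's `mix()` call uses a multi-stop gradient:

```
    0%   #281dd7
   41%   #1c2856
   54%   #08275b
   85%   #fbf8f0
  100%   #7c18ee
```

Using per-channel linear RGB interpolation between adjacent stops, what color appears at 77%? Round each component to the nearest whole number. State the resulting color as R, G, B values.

(188, 194, 202)

77% lies between the 54% and 85% stops, so the local fraction is t = (77 − 54)/(85 − 54) = 23/31 ≈ 0.7419.
#08275b → (8, 39, 91); #fbf8f0 → (251, 248, 240).
R = 8 + 0.7419 × (251 − 8) = 188.282 → 188
G = 39 + 0.7419 × (248 − 39) = 194.057 → 194
B = 91 + 0.7419 × (240 − 91) = 201.543 → 202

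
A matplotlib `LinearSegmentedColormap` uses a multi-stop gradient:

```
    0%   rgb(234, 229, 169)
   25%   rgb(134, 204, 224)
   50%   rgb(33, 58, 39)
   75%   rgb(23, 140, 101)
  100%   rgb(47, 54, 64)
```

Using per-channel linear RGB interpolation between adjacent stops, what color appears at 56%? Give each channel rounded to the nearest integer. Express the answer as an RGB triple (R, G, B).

(31, 78, 54)

56% lies between the 50% and 75% stops, so the local fraction is t = (56 − 50)/(75 − 50) = 6/25 ≈ 0.24.
R = 33 + 0.24 × (23 − 33) = 30.6 → 31
G = 58 + 0.24 × (140 − 58) = 77.68 → 78
B = 39 + 0.24 × (101 − 39) = 53.88 → 54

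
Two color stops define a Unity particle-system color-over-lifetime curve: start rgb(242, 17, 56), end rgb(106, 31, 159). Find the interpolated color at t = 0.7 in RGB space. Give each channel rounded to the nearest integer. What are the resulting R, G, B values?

R = 242 + 0.7 × (106 − 242) = 242 + 0.7 × -136 = 146.8 → 147
G = 17 + 0.7 × (31 − 17) = 17 + 0.7 × 14 = 26.8 → 27
B = 56 + 0.7 × (159 − 56) = 56 + 0.7 × 103 = 128.1 → 128

(147, 27, 128)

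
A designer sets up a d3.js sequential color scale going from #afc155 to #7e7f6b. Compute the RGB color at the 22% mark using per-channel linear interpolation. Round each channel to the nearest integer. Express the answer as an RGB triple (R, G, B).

#afc155 → (175, 193, 85); #7e7f6b → (126, 127, 107).
22% corresponds to t = 0.22.
R = 175 + 0.22 × (126 − 175) = 175 + 0.22 × -49 = 164.22 → 164
G = 193 + 0.22 × (127 − 193) = 193 + 0.22 × -66 = 178.48 → 178
B = 85 + 0.22 × (107 − 85) = 85 + 0.22 × 22 = 89.84 → 90
So the blended color is (164, 178, 90), about #a4b25a.

(164, 178, 90)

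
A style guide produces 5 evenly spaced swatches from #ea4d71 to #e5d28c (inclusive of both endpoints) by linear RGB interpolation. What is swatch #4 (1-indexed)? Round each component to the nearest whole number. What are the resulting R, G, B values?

With 5 swatches and endpoints inclusive, swatch 4 sits at t = (4 − 1)/(5 − 1) = 3/4 ≈ 0.75.
#ea4d71 → (234, 77, 113); #e5d28c → (229, 210, 140).
R = 234 + 0.75 × (229 − 234) = 230.25 → 230
G = 77 + 0.75 × (210 − 77) = 176.75 → 177
B = 113 + 0.75 × (140 − 113) = 133.25 → 133

(230, 177, 133)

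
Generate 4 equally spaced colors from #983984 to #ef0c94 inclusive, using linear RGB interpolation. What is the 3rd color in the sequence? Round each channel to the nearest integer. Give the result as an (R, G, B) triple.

(210, 27, 143)

With 4 swatches and endpoints inclusive, swatch 3 sits at t = (3 − 1)/(4 − 1) = 2/3 ≈ 0.6667.
#983984 → (152, 57, 132); #ef0c94 → (239, 12, 148).
R = 152 + 0.6667 × (239 − 152) = 210.003 → 210
G = 57 + 0.6667 × (12 − 57) = 26.999 → 27
B = 132 + 0.6667 × (148 − 132) = 142.667 → 143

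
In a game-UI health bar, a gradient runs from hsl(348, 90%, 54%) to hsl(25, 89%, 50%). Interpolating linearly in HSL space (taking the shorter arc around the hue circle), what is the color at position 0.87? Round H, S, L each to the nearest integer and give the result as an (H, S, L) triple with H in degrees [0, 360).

Hue: 25 − 348 = -323°, but |-323| > 180 so the shorter arc goes the other way: Δh = -323 + 360 = 37°.
H = 348 + 0.87 × (37) = 380.19 → 380 → 380 mod 360 = 20°
S = 90 + 0.87 × (89 − 90) = 89.13 → 89%
L = 54 + 0.87 × (50 − 54) = 50.52 → 51%

(20, 89, 51)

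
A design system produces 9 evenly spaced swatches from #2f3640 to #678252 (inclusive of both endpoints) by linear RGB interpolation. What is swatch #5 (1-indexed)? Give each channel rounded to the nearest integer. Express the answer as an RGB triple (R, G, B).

With 9 swatches and endpoints inclusive, swatch 5 sits at t = (5 − 1)/(9 − 1) = 4/8 ≈ 0.5.
#2f3640 → (47, 54, 64); #678252 → (103, 130, 82).
R = 47 + 0.5 × (103 − 47) = 75 → 75
G = 54 + 0.5 × (130 − 54) = 92 → 92
B = 64 + 0.5 × (82 − 64) = 73 → 73

(75, 92, 73)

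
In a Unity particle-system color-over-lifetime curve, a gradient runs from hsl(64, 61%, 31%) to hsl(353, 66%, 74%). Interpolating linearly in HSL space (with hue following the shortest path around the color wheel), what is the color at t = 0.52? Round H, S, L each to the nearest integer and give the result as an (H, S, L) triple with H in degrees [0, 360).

Hue: 353 − 64 = 289°, but |289| > 180 so the shorter arc goes the other way: Δh = 289 − 360 = -71°.
H = 64 + 0.52 × (-71) = 27.08 → 27°
S = 61 + 0.52 × (66 − 61) = 63.6 → 64%
L = 31 + 0.52 × (74 − 31) = 53.36 → 53%

(27, 64, 53)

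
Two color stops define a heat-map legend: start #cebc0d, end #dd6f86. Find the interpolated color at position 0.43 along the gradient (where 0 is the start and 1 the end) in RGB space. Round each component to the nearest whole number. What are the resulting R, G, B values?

#cebc0d → (206, 188, 13); #dd6f86 → (221, 111, 134).
R = 206 + 0.43 × (221 − 206) = 206 + 0.43 × 15 = 212.45 → 212
G = 188 + 0.43 × (111 − 188) = 188 + 0.43 × -77 = 154.89 → 155
B = 13 + 0.43 × (134 − 13) = 13 + 0.43 × 121 = 65.03 → 65

(212, 155, 65)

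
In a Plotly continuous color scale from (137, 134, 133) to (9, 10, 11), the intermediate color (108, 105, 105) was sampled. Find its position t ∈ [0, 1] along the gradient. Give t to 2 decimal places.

0.23

Invert the lerp on the R channel (largest span, 128): t = (108 − 137) / (9 − 137) = -29/-128 = 0.22656.
Check on G: (105 − 134)/(10 − 134) = 0.2339 ✓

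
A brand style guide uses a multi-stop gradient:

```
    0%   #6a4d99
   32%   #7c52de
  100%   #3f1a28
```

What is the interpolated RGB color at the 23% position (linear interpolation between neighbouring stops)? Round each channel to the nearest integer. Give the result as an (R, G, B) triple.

(119, 81, 203)

23% lies between the 0% and 32% stops, so the local fraction is t = (23 − 0)/(32 − 0) = 23/32 ≈ 0.7188.
#6a4d99 → (106, 77, 153); #7c52de → (124, 82, 222).
R = 106 + 0.7188 × (124 − 106) = 118.938 → 119
G = 77 + 0.7188 × (82 − 77) = 80.594 → 81
B = 153 + 0.7188 × (222 − 153) = 202.597 → 203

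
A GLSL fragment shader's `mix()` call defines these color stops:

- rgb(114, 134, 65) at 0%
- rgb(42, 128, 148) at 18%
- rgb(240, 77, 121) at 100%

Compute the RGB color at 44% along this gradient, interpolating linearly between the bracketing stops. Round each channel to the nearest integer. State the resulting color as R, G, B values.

(105, 112, 139)

44% lies between the 18% and 100% stops, so the local fraction is t = (44 − 18)/(100 − 18) = 26/82 ≈ 0.3171.
R = 42 + 0.3171 × (240 − 42) = 104.786 → 105
G = 128 + 0.3171 × (77 − 128) = 111.828 → 112
B = 148 + 0.3171 × (121 − 148) = 139.438 → 139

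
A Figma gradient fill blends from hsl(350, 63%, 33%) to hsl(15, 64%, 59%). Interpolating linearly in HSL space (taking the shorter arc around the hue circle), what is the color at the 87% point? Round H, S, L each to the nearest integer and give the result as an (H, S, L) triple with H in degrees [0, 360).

Hue: 15 − 350 = -335°, but |-335| > 180 so the shorter arc goes the other way: Δh = -335 + 360 = 25°.
H = 350 + 0.87 × (25) = 371.75 → 372 → 372 mod 360 = 12°
S = 63 + 0.87 × (64 − 63) = 63.87 → 64%
L = 33 + 0.87 × (59 − 33) = 55.62 → 56%

(12, 64, 56)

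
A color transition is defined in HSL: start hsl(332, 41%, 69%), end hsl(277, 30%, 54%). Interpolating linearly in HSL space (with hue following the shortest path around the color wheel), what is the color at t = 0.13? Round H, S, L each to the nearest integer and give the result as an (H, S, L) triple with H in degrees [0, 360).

Hue arc: Δh = 277 − 332 = -55° (|Δh| ≤ 180, already the shorter path).
H = 332 + 0.13 × (-55) = 324.85 → 325°
S = 41 + 0.13 × (30 − 41) = 39.57 → 40%
L = 69 + 0.13 × (54 − 69) = 67.05 → 67%

(325, 40, 67)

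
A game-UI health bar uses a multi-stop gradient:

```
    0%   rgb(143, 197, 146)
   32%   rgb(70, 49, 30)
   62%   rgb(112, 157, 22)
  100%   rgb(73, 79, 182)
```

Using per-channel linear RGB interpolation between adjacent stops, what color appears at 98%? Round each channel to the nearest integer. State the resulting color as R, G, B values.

98% lies between the 62% and 100% stops, so the local fraction is t = (98 − 62)/(100 − 62) = 36/38 ≈ 0.9474.
R = 112 + 0.9474 × (73 − 112) = 75.051 → 75
G = 157 + 0.9474 × (79 − 157) = 83.103 → 83
B = 22 + 0.9474 × (182 − 22) = 173.584 → 174

(75, 83, 174)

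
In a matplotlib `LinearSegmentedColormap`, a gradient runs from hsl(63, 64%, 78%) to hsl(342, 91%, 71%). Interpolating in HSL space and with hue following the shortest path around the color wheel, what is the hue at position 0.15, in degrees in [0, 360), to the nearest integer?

51

Hue: 342 − 63 = 279°, but |279| > 180 so the shorter arc goes the other way: Δh = 279 − 360 = -81°.
H = 63 + 0.15 × (-81) = 50.85 → 51°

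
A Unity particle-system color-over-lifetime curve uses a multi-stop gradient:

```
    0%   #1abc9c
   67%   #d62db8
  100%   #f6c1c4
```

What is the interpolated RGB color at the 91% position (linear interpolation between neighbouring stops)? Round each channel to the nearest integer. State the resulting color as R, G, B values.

(237, 153, 193)

91% lies between the 67% and 100% stops, so the local fraction is t = (91 − 67)/(100 − 67) = 24/33 ≈ 0.7273.
#d62db8 → (214, 45, 184); #f6c1c4 → (246, 193, 196).
R = 214 + 0.7273 × (246 − 214) = 237.274 → 237
G = 45 + 0.7273 × (193 − 45) = 152.64 → 153
B = 184 + 0.7273 × (196 − 184) = 192.728 → 193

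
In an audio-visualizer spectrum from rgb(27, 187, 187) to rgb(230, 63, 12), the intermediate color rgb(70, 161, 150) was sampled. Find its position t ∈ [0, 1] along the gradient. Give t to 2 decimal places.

0.21

Invert the lerp on the R channel (largest span, 203): t = (70 − 27) / (230 − 27) = 43/203 = 0.21182.
Check on G: (161 − 187)/(63 − 187) = 0.2097 ✓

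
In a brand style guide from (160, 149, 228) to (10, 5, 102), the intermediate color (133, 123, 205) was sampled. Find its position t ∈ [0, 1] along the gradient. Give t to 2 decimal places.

0.18

Invert the lerp on the R channel (largest span, 150): t = (133 − 160) / (10 − 160) = -27/-150 = 0.18.
Check on G: (123 − 149)/(5 − 149) = 0.1806 ✓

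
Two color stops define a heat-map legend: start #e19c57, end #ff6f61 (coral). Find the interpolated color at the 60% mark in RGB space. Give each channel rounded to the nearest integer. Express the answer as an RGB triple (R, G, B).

#e19c57 → (225, 156, 87); #ff6f61 → (255, 111, 97).
60% corresponds to t = 0.6.
R = 225 + 0.6 × (255 − 225) = 225 + 0.6 × 30 = 243 → 243
G = 156 + 0.6 × (111 − 156) = 156 + 0.6 × -45 = 129 → 129
B = 87 + 0.6 × (97 − 87) = 87 + 0.6 × 10 = 93 → 93

(243, 129, 93)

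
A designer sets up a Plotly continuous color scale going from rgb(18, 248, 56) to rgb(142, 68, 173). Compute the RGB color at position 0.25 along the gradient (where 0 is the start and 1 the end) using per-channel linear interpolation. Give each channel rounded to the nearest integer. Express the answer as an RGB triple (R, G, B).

(49, 203, 85)

R = 18 + 0.25 × (142 − 18) = 18 + 0.25 × 124 = 49 → 49
G = 248 + 0.25 × (68 − 248) = 248 + 0.25 × -180 = 203 → 203
B = 56 + 0.25 × (173 − 56) = 56 + 0.25 × 117 = 85.25 → 85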